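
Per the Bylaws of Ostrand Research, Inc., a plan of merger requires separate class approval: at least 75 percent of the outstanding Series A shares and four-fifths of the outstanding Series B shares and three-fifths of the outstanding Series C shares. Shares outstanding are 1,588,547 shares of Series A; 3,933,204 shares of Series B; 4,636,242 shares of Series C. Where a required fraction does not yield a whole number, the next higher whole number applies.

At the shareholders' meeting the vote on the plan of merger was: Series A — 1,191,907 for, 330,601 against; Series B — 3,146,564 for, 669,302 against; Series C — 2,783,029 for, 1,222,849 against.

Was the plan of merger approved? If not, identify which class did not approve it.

Series A: 3/4 of 1588547 = 1191410.25, rounded up to 1191411; 1,191,411 required, 1,191,907 in favor — approved.
Series B: 4/5 of 3933204 = 3146563.20, rounded up to 3146564; 3,146,564 required, 3,146,564 in favor — approved.
Series C: 3/5 of 4636242 = 2781745.20, rounded up to 2781746; 2,781,746 required, 2,783,029 in favor — approved.

Approved — every class gave the required vote.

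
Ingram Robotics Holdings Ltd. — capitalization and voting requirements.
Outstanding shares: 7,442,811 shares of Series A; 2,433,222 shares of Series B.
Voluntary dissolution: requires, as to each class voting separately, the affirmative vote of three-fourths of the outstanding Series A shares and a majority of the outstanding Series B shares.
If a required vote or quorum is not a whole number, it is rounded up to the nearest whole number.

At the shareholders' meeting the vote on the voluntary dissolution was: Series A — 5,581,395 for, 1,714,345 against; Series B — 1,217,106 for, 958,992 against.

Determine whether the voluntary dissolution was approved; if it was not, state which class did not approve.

Series A: 3/4 of 7442811 = 5582108.25, rounded up to 5582109; 5,582,109 required, 5,581,395 in favor — not approved.
Series B: a majority of 2433222 is 1216612; 1,216,612 required, 1,217,106 in favor — approved.

Not approved — the Series A shares did not give the required vote.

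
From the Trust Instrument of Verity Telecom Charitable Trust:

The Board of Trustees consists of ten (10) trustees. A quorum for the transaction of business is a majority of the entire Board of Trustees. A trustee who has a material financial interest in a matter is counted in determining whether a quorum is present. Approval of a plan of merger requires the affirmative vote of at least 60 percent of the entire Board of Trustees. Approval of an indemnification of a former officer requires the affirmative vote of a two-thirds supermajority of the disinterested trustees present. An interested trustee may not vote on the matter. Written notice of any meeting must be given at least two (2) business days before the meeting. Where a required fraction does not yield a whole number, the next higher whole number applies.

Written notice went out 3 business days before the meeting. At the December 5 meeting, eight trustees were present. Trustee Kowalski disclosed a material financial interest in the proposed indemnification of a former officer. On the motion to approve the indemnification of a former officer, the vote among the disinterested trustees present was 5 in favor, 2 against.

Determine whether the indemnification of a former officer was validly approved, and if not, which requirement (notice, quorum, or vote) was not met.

Valid — all requirements satisfied.

Notice: 3 business days given; 2 required (3 ≥ 2). Satisfied.
Quorum: 8 present (interested trustees count toward quorum); quorum is 6. Satisfied.
Vote: the indemnification of a former officer requires two-thirds of the disinterested trustees present (8 − 1 = 7). 2/3 of 7 = 4.67, rounded up to 5, so 5 affirmative votes are needed; 5 voted in favor. Satisfied.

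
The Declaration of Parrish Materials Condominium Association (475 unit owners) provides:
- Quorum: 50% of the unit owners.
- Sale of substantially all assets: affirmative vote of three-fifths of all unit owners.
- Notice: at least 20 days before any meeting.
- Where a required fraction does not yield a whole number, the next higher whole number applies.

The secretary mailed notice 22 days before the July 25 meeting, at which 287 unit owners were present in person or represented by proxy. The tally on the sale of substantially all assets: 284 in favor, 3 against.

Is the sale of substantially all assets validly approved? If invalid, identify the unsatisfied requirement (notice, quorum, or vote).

Notice: 22 days given; 20 required. Satisfied.
Quorum: 50% of 475 = 237.50, rounded up to 238; 287 present. Satisfied.
Vote: requires three-fifths of all unit owners (475); 3/5 of 475 = 285, so 285 needed; 284 in favor. Not satisfied.

Invalid — vote requirement not satisfied.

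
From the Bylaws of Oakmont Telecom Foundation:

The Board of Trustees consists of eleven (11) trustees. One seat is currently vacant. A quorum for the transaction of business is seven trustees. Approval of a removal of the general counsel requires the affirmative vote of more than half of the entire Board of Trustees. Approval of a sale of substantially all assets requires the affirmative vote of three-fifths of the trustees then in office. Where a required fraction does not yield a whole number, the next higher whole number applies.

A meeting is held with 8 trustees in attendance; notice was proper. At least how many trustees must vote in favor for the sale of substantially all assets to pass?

The sale of substantially all assets requires three-fifths of the trustees then in office (10).
3/5 of 10 = 6.

6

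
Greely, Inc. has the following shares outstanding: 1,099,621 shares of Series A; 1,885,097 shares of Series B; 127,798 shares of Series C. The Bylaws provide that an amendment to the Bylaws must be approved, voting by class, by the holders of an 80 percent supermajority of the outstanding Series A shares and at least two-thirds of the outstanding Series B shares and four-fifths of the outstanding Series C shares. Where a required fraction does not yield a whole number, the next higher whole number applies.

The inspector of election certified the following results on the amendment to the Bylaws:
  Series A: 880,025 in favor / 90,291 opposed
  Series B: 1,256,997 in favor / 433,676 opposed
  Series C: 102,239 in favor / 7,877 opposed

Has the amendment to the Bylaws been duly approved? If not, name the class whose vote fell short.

Series A: 4/5 of 1099621 = 879696.80, rounded up to 879697; 879,697 required, 880,025 in favor — approved.
Series B: 2/3 of 1885097 = 1256731.33, rounded up to 1256732; 1,256,732 required, 1,256,997 in favor — approved.
Series C: 4/5 of 127798 = 102238.40, rounded up to 102239; 102,239 required, 102,239 in favor — approved.

Approved — every class gave the required vote.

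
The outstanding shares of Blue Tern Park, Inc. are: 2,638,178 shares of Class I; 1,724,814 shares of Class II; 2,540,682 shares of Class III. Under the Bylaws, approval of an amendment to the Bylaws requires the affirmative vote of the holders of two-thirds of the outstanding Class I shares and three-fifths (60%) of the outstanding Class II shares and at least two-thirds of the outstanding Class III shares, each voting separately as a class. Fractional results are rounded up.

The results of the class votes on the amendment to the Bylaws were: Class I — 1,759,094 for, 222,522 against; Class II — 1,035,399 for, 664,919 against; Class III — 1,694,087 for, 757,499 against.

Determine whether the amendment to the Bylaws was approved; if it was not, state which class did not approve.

Class I: 2/3 of 2638178 = 1758785.33, rounded up to 1758786; 1,758,786 required, 1,759,094 in favor — approved.
Class II: 3/5 of 1724814 = 1034888.40, rounded up to 1034889; 1,034,889 required, 1,035,399 in favor — approved.
Class III: 2/3 of 2540682 = 1693788; 1,693,788 required, 1,694,087 in favor — approved.

Approved — every class gave the required vote.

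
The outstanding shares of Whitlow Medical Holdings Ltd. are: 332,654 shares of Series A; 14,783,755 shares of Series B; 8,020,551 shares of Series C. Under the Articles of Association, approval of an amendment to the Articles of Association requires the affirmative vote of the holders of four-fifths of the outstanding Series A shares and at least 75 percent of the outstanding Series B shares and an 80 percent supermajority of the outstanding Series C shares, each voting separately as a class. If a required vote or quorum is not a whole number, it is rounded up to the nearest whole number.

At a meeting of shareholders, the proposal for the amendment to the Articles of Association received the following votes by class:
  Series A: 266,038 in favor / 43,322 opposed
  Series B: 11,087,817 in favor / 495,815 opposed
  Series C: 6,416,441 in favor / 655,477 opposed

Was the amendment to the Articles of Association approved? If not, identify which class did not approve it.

Series A: 4/5 of 332654 = 266123.20, rounded up to 266124; 266,124 required, 266,038 in favor — not approved.
Series B: 3/4 of 14783755 = 11087816.25, rounded up to 11087817; 11,087,817 required, 11,087,817 in favor — approved.
Series C: 4/5 of 8020551 = 6416440.80, rounded up to 6416441; 6,416,441 required, 6,416,441 in favor — approved.

Not approved — the Series A shares did not give the required vote.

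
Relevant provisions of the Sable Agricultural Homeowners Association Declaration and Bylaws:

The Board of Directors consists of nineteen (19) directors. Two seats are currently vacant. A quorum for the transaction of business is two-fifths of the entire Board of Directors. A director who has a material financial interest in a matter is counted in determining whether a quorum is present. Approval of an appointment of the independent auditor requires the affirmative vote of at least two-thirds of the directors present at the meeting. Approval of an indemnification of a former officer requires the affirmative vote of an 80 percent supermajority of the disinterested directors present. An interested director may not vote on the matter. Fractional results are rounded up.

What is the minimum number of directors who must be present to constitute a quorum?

8

2/5 of 19 = 7.60, rounded up to 8.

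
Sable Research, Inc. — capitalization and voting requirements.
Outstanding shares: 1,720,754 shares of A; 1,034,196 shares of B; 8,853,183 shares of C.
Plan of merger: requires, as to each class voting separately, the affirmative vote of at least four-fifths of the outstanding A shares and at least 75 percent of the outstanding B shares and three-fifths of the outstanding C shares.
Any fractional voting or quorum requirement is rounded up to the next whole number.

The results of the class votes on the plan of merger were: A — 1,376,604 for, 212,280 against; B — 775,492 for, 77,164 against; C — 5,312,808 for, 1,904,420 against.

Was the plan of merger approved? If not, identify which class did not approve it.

A: 4/5 of 1720754 = 1376603.20, rounded up to 1376604; 1,376,604 required, 1,376,604 in favor — approved.
B: 3/4 of 1034196 = 775647; 775,647 required, 775,492 in favor — not approved.
C: 3/5 of 8853183 = 5311909.80, rounded up to 5311910; 5,311,910 required, 5,312,808 in favor — approved.

Not approved — the B shares did not give the required vote.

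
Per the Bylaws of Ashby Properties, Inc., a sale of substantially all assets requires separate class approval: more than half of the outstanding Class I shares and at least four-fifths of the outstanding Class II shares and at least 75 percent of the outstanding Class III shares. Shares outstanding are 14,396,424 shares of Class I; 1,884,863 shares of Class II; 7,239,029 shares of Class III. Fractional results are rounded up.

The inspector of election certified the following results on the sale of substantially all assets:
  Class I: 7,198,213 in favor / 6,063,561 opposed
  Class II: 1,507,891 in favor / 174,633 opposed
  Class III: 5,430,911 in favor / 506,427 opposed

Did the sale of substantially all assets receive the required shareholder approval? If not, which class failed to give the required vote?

Approved — every class gave the required vote.

Class I: a majority of 14396424 is 7198213; 7,198,213 required, 7,198,213 in favor — approved.
Class II: 4/5 of 1884863 = 1507890.40, rounded up to 1507891; 1,507,891 required, 1,507,891 in favor — approved.
Class III: 3/4 of 7239029 = 5429271.75, rounded up to 5429272; 5,429,272 required, 5,430,911 in favor — approved.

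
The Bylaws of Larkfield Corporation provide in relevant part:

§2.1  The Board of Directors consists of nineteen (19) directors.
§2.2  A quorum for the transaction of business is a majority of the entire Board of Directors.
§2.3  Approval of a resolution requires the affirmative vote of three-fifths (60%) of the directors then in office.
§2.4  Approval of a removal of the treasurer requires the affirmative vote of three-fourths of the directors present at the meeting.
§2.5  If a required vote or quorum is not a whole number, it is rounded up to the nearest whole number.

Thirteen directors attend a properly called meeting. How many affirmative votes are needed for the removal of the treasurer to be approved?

10

The removal of the treasurer requires three-fourths of the directors present (13).
3/4 of 13 = 9.75, rounded up to 10.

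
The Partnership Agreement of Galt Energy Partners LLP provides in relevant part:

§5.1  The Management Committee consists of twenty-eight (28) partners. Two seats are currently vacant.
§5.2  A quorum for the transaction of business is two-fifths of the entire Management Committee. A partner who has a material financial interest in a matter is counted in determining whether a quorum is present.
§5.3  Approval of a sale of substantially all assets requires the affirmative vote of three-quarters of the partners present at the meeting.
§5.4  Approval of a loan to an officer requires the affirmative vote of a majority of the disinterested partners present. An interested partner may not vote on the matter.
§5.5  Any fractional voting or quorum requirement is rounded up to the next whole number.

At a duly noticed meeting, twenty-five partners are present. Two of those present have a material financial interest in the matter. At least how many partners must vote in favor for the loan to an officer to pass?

12

The loan to an officer requires a majority of the disinterested partners present (25 − 2 = 23).
A majority of 23 is 12.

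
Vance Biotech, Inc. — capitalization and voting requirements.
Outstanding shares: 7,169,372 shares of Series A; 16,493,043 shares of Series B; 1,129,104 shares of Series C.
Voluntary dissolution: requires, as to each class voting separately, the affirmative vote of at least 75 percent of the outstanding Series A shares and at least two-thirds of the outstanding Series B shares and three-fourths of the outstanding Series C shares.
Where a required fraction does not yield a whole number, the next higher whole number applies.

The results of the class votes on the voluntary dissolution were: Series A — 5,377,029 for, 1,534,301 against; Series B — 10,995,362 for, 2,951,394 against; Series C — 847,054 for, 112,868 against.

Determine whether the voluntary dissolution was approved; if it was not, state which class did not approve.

Approved — every class gave the required vote.

Series A: 3/4 of 7169372 = 5377029; 5,377,029 required, 5,377,029 in favor — approved.
Series B: 2/3 of 16493043 = 10995362; 10,995,362 required, 10,995,362 in favor — approved.
Series C: 3/4 of 1129104 = 846828; 846,828 required, 847,054 in favor — approved.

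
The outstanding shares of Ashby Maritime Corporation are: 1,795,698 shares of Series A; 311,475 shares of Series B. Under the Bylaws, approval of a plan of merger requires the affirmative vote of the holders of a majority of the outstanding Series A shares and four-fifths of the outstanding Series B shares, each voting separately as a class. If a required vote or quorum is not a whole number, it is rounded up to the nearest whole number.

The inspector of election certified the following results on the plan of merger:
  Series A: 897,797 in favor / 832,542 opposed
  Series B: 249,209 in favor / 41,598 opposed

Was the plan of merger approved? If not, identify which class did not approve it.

Not approved — the Series A shares did not give the required vote.

Series A: a majority of 1795698 is 897850; 897,850 required, 897,797 in favor — not approved.
Series B: 4/5 of 311475 = 249180; 249,180 required, 249,209 in favor — approved.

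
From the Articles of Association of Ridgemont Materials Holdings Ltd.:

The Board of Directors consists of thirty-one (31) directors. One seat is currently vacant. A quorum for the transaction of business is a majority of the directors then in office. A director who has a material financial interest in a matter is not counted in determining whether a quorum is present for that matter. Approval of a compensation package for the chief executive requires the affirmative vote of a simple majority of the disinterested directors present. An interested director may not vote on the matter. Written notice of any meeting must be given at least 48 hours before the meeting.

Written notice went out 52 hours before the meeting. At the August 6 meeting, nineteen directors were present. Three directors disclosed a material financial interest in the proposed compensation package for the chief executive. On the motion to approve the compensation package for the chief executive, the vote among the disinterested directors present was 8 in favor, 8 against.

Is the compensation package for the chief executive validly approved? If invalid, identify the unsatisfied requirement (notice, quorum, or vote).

Invalid — vote requirement not satisfied.

Notice: 52 hours given; 48 required (52 ≥ 48). Satisfied.
Quorum: 19 present, but the 3 interested directors do not count, leaving 16. Quorum is 16. Satisfied.
Vote: the compensation package for the chief executive requires a majority of the disinterested directors present (19 − 3 = 16). A majority of 16 is 9, so 9 affirmative votes are needed; 8 voted in favor. Not satisfied.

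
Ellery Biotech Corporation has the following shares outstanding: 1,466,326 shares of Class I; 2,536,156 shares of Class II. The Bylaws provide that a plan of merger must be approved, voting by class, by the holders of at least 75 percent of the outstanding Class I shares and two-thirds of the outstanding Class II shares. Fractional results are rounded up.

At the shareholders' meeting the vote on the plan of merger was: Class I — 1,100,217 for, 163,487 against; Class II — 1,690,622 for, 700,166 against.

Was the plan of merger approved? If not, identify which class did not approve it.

Class I: 3/4 of 1466326 = 1099744.50, rounded up to 1099745; 1,099,745 required, 1,100,217 in favor — approved.
Class II: 2/3 of 2536156 = 1690770.67, rounded up to 1690771; 1,690,771 required, 1,690,622 in favor — not approved.

Not approved — the Class II shares did not give the required vote.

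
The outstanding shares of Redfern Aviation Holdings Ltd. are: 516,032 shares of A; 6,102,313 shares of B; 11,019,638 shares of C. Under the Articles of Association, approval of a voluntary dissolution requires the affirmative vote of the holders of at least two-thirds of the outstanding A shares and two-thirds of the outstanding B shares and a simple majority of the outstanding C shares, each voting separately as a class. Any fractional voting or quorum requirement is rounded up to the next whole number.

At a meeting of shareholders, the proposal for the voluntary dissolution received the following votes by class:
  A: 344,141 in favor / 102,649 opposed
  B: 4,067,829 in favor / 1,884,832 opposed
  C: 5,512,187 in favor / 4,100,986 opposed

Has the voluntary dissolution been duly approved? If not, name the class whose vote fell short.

A: 2/3 of 516032 = 344021.33, rounded up to 344022; 344,022 required, 344,141 in favor — approved.
B: 2/3 of 6102313 = 4068208.67, rounded up to 4068209; 4,068,209 required, 4,067,829 in favor — not approved.
C: a majority of 11019638 is 5509820; 5,509,820 required, 5,512,187 in favor — approved.

Not approved — the B shares did not give the required vote.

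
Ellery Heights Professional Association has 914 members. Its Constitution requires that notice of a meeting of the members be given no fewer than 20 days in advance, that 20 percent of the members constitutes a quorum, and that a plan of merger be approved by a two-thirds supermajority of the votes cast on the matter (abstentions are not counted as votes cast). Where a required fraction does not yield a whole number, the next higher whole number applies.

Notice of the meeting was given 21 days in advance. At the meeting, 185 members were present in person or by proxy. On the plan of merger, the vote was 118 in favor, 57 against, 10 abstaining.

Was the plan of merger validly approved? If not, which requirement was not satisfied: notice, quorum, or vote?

Notice: 21 days given; 20 required. Satisfied.
Quorum: 20% of 914 = 182.80, rounded up to 183; 185 present. Satisfied.
Vote: requires two-thirds of the votes cast (185 − 10 abstaining = 175); 2/3 of 175 = 116.67, rounded up to 117, so 117 needed; 118 in favor. Satisfied.

Valid — all requirements satisfied.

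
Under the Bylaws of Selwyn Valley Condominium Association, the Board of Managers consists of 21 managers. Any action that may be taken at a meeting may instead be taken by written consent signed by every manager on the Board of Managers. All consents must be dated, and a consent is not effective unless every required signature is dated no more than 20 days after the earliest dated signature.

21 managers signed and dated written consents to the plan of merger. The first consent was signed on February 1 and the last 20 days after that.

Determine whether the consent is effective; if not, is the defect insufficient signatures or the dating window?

Signatures required: all of 21 — unanimous means all 21, so 21 needed; 21 signed. Sufficient.
Dating window: the latest signature is 20 days after the earliest; the limit is 20 days. Within the window.

Effective — both the signature and dating-window requirements are satisfied.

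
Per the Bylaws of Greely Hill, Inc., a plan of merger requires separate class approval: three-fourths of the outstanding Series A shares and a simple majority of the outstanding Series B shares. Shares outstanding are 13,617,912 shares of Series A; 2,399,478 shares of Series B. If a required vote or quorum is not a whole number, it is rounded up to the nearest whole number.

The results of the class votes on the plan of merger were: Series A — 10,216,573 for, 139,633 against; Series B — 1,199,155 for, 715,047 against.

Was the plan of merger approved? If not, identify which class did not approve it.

Series A: 3/4 of 13617912 = 10213434; 10,213,434 required, 10,216,573 in favor — approved.
Series B: a majority of 2399478 is 1199740; 1,199,740 required, 1,199,155 in favor — not approved.

Not approved — the Series B shares did not give the required vote.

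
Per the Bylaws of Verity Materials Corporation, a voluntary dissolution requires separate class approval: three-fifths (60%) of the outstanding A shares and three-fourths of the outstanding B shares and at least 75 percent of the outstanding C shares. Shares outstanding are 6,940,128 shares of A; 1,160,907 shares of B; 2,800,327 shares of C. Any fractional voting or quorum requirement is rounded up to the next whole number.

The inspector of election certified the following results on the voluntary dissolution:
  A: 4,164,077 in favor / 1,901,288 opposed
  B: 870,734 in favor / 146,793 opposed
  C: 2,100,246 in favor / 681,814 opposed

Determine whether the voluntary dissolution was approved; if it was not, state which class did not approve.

Approved — every class gave the required vote.

A: 3/5 of 6940128 = 4164076.80, rounded up to 4164077; 4,164,077 required, 4,164,077 in favor — approved.
B: 3/4 of 1160907 = 870680.25, rounded up to 870681; 870,681 required, 870,734 in favor — approved.
C: 3/4 of 2800327 = 2100245.25, rounded up to 2100246; 2,100,246 required, 2,100,246 in favor — approved.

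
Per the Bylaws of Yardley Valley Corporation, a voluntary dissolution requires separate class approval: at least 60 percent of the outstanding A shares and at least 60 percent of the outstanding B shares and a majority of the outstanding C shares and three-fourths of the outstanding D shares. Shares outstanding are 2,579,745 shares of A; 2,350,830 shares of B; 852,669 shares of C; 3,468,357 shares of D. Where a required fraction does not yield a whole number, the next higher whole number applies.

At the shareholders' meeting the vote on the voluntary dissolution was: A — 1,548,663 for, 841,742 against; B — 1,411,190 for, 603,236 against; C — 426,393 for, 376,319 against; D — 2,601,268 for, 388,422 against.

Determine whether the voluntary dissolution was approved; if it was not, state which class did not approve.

A: 3/5 of 2579745 = 1547847; 1,547,847 required, 1,548,663 in favor — approved.
B: 3/5 of 2350830 = 1410498; 1,410,498 required, 1,411,190 in favor — approved.
C: a majority of 852669 is 426335; 426,335 required, 426,393 in favor — approved.
D: 3/4 of 3468357 = 2601267.75, rounded up to 2601268; 2,601,268 required, 2,601,268 in favor — approved.

Approved — every class gave the required vote.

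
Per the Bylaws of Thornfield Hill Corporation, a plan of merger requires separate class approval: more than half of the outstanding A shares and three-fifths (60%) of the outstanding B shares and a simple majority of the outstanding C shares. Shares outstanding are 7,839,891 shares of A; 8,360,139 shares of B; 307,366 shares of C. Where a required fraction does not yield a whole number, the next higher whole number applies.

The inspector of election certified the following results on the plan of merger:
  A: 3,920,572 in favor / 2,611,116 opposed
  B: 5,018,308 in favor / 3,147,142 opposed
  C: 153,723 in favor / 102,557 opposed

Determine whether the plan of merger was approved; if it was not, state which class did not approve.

A: a majority of 7839891 is 3919946; 3,919,946 required, 3,920,572 in favor — approved.
B: 3/5 of 8360139 = 5016083.40, rounded up to 5016084; 5,016,084 required, 5,018,308 in favor — approved.
C: a majority of 307366 is 153684; 153,684 required, 153,723 in favor — approved.

Approved — every class gave the required vote.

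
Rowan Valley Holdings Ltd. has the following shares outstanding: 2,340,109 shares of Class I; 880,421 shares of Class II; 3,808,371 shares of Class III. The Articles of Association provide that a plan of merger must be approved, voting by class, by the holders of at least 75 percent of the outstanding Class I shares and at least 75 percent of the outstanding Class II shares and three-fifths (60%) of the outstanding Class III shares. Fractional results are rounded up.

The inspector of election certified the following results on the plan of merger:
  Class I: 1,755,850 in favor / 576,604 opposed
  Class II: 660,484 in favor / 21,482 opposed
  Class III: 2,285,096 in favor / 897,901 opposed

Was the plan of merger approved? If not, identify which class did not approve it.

Class I: 3/4 of 2340109 = 1755081.75, rounded up to 1755082; 1,755,082 required, 1,755,850 in favor — approved.
Class II: 3/4 of 880421 = 660315.75, rounded up to 660316; 660,316 required, 660,484 in favor — approved.
Class III: 3/5 of 3808371 = 2285022.60, rounded up to 2285023; 2,285,023 required, 2,285,096 in favor — approved.

Approved — every class gave the required vote.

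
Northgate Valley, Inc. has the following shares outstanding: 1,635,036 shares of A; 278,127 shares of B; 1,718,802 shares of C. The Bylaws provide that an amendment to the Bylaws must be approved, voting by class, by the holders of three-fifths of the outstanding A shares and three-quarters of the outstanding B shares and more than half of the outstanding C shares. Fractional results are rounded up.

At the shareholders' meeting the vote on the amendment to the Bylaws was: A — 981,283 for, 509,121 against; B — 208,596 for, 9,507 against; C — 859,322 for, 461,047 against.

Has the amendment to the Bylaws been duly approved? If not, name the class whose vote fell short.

A: 3/5 of 1635036 = 981021.60, rounded up to 981022; 981,022 required, 981,283 in favor — approved.
B: 3/4 of 278127 = 208595.25, rounded up to 208596; 208,596 required, 208,596 in favor — approved.
C: a majority of 1718802 is 859402; 859,402 required, 859,322 in favor — not approved.

Not approved — the C shares did not give the required vote.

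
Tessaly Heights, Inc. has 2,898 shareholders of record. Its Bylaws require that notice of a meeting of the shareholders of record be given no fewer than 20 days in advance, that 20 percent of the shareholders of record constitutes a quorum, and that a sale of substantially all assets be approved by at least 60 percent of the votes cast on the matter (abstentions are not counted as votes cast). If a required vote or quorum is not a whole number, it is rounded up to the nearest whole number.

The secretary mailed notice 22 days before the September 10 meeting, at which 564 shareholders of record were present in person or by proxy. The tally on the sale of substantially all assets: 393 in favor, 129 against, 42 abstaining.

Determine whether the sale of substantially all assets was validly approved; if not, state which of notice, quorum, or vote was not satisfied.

Invalid — quorum requirement not satisfied.

Notice: 22 days given; 20 required. Satisfied.
Quorum: 20% of 2,898 = 579.60, rounded up to 580; 564 present. Not satisfied.
Vote: requires three-fifths of the votes cast (564 − 42 abstaining = 522); 3/5 of 522 = 313.20, rounded up to 314, so 314 needed; 393 in favor. Satisfied.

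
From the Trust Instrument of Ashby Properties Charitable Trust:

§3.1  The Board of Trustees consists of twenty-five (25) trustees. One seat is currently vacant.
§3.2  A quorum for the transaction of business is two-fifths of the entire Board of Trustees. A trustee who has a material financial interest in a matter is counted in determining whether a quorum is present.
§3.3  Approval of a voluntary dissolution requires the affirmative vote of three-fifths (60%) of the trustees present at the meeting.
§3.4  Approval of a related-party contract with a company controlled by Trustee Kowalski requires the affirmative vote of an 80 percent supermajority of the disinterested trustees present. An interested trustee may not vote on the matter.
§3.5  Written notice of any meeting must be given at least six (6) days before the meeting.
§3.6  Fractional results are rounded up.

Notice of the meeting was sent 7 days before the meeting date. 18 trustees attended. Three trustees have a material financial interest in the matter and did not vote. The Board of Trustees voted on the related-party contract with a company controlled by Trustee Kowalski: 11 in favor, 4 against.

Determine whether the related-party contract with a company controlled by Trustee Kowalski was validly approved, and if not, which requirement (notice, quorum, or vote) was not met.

Invalid — vote requirement not satisfied.

Notice: 7 days given; 6 required (7 ≥ 6). Satisfied.
Quorum: 18 present (interested trustees count toward quorum); quorum is 10. Satisfied.
Vote: the related-party contract with a company controlled by Trustee Kowalski requires four-fifths of the disinterested trustees present (18 − 3 = 15). 4/5 of 15 = 12, so 12 affirmative votes are needed; 11 voted in favor. Not satisfied.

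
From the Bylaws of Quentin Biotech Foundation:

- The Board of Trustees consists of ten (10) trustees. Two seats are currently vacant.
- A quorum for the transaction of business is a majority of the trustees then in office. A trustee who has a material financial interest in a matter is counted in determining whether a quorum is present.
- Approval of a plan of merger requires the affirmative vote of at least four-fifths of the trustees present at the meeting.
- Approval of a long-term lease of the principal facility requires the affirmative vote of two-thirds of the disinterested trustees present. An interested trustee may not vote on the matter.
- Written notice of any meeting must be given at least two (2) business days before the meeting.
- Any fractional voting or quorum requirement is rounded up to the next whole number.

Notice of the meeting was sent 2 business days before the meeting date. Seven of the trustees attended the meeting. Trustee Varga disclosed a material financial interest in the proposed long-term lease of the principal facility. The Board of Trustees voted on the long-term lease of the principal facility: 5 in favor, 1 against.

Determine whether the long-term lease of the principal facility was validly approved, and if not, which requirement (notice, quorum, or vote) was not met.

Valid — all requirements satisfied.

Notice: 2 business days given; 2 required (2 ≥ 2). Satisfied.
Quorum: 7 present (interested trustees count toward quorum); quorum is 5. Satisfied.
Vote: the long-term lease of the principal facility requires two-thirds of the disinterested trustees present (7 − 1 = 6). 2/3 of 6 = 4, so 4 affirmative votes are needed; 5 voted in favor. Satisfied.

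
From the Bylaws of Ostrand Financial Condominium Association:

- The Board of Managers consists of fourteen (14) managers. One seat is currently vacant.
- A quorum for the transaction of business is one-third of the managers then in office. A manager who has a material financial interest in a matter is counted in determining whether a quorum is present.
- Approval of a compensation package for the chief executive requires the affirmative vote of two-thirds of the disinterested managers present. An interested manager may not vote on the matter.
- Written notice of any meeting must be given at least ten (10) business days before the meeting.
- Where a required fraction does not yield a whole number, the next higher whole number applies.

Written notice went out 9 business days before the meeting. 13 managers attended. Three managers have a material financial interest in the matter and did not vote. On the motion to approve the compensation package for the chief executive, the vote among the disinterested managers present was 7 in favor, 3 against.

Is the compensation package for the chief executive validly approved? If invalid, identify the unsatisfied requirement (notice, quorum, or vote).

Invalid — notice requirement not satisfied.

Notice: 9 business days given; 10 required (9 < 10). Not satisfied.
Quorum: 13 present (interested managers count toward quorum); quorum is 5. Satisfied.
Vote: the compensation package for the chief executive requires two-thirds of the disinterested managers present (13 − 3 = 10). 2/3 of 10 = 6.67, rounded up to 7, so 7 affirmative votes are needed; 7 voted in favor. Satisfied.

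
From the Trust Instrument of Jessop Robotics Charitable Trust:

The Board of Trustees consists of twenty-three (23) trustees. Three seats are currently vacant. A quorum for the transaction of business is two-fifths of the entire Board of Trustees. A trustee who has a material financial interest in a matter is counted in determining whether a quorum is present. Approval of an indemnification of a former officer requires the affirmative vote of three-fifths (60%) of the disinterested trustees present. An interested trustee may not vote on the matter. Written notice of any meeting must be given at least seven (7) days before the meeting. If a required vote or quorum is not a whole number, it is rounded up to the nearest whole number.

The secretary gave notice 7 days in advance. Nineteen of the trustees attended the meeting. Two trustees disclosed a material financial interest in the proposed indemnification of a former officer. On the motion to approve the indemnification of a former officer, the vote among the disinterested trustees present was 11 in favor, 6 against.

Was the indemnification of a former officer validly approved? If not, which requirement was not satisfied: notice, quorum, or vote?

Valid — all requirements satisfied.

Notice: 7 days given; 7 required (7 ≥ 7). Satisfied.
Quorum: 19 present (interested trustees count toward quorum); quorum is 10. Satisfied.
Vote: the indemnification of a former officer requires three-fifths of the disinterested trustees present (19 − 2 = 17). 3/5 of 17 = 10.20, rounded up to 11, so 11 affirmative votes are needed; 11 voted in favor. Satisfied.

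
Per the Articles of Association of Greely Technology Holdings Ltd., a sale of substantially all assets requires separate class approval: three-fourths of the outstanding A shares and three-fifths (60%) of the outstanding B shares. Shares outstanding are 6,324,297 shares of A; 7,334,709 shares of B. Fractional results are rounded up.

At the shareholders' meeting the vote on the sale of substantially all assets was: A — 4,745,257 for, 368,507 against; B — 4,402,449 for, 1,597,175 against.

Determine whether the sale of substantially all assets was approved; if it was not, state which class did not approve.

Approved — every class gave the required vote.

A: 3/4 of 6324297 = 4743222.75, rounded up to 4743223; 4,743,223 required, 4,745,257 in favor — approved.
B: 3/5 of 7334709 = 4400825.40, rounded up to 4400826; 4,400,826 required, 4,402,449 in favor — approved.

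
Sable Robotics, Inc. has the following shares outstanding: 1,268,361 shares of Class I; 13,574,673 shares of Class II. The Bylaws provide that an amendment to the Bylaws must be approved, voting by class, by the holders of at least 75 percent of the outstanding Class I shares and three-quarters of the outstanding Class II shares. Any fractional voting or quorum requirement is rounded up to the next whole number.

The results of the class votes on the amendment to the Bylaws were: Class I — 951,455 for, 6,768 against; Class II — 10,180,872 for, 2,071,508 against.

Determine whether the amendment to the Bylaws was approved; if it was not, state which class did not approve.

Not approved — the Class II shares did not give the required vote.

Class I: 3/4 of 1268361 = 951270.75, rounded up to 951271; 951,271 required, 951,455 in favor — approved.
Class II: 3/4 of 13574673 = 10181004.75, rounded up to 10181005; 10,181,005 required, 10,180,872 in favor — not approved.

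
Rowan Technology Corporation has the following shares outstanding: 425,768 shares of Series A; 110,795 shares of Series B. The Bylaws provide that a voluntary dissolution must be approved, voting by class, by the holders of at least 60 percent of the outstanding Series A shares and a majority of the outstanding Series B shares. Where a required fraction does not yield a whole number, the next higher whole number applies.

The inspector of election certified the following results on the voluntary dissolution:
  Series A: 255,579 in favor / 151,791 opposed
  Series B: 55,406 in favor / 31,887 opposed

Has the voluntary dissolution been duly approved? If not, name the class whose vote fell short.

Approved — every class gave the required vote.

Series A: 3/5 of 425768 = 255460.80, rounded up to 255461; 255,461 required, 255,579 in favor — approved.
Series B: a majority of 110795 is 55398; 55,398 required, 55,406 in favor — approved.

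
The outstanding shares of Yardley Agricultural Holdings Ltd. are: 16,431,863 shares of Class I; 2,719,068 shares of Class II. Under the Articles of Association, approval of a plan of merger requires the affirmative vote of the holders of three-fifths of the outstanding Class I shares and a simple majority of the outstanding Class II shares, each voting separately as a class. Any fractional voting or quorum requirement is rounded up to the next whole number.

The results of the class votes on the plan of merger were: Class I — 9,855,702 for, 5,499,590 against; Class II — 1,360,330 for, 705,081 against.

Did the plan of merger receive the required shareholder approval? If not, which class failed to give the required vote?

Not approved — the Class I shares did not give the required vote.

Class I: 3/5 of 16431863 = 9859117.80, rounded up to 9859118; 9,859,118 required, 9,855,702 in favor — not approved.
Class II: a majority of 2719068 is 1359535; 1,359,535 required, 1,360,330 in favor — approved.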